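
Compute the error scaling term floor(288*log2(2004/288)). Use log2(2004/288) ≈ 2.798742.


log2(n/k) = log2(2004/288) ≈ 2.798742.
k*log2(n/k) ≈ 288*2.798742 = 806.037696.
floor(806.037696) = 806.

806


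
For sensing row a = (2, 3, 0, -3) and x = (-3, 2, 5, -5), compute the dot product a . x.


Non-zero terms: ['2*-3', '3*2', '0*5', '-3*-5']
Products: [-6, 6, 0, 15]
y = sum = 15.

15


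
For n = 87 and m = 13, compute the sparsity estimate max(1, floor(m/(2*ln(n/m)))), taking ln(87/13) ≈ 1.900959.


n/m = 87/13.
ln(n/m) ≈ 1.900959.
2*ln(n/m) ≈ 3.801918.
m/(2*ln(n/m)) ≈ 13/3.801918 ≈ 3.4193.
floor = 3.
k_max = max(1, 3) = 3.

3


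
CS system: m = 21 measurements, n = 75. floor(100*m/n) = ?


100*m/n = 100*21/75 ≈ 28.0.
floor = 28.

28


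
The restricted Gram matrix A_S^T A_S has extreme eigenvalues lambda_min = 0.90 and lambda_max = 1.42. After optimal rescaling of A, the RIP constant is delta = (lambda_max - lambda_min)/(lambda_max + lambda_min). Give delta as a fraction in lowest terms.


lambda_max - lambda_min = 1.42 - 0.90 = 0.52.
lambda_max + lambda_min = 1.42 + 0.90 = 2.32.
delta = 0.52/2.32 = 52/232 = 13/58.

13/58


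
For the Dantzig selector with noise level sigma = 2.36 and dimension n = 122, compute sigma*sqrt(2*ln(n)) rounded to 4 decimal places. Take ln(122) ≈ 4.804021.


ln(122) ≈ 4.804021.
2*ln(n) ≈ 9.608042.
sqrt(2*ln(n)) ≈ sqrt(9.608042) ≈ 3.099684.
threshold ≈ 2.36*3.099684 = 7.31525424 ≈ 7.3153.

7.3153


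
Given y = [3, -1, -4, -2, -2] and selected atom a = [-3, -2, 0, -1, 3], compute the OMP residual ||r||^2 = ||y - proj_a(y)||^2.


a^T a = 23.
a^T y = -11.
coeff = -11/23 = -11/23.
||r||^2 = 661/23.

661/23


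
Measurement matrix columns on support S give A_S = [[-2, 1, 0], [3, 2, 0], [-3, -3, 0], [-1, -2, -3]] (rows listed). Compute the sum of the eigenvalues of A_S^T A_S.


Sum of eigenvalues of A_S^T A_S = trace(A_S^T A_S) = sum of squared column norms of A_S.
A_S^T A_S diagonal: [23, 18, 9].
trace = 23 + 18 + 9 = 50.

50


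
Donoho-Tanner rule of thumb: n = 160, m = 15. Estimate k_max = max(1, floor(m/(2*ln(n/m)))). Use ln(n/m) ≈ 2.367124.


n/m = 160/15 = 32/3.
ln(n/m) ≈ 2.367124.
2*ln(n/m) ≈ 4.734248.
m/(2*ln(n/m)) ≈ 15/4.734248 ≈ 3.1684.
floor = 3.
k_max = max(1, 3) = 3.

3


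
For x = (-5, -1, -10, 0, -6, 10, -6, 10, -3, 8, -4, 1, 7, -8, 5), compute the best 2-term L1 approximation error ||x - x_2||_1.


Sorted |x_i| descending: [10, 10, 10, 8, 8, 7, 6, 6, 5, 5, 4, 3, 1, 1, 0]
Keep top 2: [10, 10]
Tail entries: [10, 8, 8, 7, 6, 6, 5, 5, 4, 3, 1, 1, 0]
L1 error = sum of tail = 64.

64


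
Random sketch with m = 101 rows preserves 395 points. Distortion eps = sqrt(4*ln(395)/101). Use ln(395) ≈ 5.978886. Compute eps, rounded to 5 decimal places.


ln(395) ≈ 5.978886.
4*ln(N)/m ≈ 4*5.978886/101 ≈ 0.23678756.
eps = sqrt(0.23678756) ≈ 0.4866082 ≈ 0.48661.

0.48661


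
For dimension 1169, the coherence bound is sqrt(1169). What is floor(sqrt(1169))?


34^2 = 1156 <= 1169 < 1225 = 35^2, so 34 <= sqrt(1169) < 35.
floor(sqrt(1169)) = 34.

34


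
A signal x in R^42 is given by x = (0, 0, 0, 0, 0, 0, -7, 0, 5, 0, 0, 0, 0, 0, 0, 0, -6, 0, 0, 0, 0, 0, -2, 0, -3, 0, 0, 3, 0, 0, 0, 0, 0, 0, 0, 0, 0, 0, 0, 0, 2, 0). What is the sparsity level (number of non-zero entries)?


Non-zero positions: [6, 8, 16, 22, 24, 27, 40].
Sparsity = 7.

7


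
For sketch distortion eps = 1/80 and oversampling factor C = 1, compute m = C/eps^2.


1/eps = 80.
(1/eps)^2 = 6400.
m = 1*6400 = 6400.

6400


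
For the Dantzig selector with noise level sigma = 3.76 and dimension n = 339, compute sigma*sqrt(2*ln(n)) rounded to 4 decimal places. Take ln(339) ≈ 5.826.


ln(339) ≈ 5.826.
2*ln(n) ≈ 11.652.
sqrt(2*ln(n)) ≈ sqrt(11.652) ≈ 3.413503.
threshold ≈ 3.76*3.413503 = 12.83477128 ≈ 12.8348.

12.8348


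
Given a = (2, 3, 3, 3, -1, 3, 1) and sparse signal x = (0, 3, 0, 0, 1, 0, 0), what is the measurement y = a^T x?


Non-zero terms: ['3*3', '-1*1']
Products: [9, -1]
y = sum = 8.

8


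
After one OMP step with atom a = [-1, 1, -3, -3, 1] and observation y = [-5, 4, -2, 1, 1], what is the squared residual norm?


a^T a = 21.
a^T y = 13.
coeff = 13/21 = 13/21.
||r||^2 = 818/21.

818/21


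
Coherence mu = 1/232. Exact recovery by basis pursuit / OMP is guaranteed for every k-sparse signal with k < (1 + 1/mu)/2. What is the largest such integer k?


1/mu = 232.
1 + 1/mu = 233.
(1 + 1/mu)/2 = 116.5 is not an integer, so k_max = floor(116.5) = 116.

116


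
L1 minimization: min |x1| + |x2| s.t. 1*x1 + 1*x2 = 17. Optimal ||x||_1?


Axis intercepts:
  x1 = 17, x2 = 0: L1 = 17
  x1 = 0, x2 = 17: L1 = 17
x* = (17, 0)
||x*||_1 = 17.

17


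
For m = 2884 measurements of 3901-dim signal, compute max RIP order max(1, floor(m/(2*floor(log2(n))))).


floor(log2(3901)) = 11.
2*11 = 22.
m/(2*floor(log2(n))) = 2884/22 ≈ 131.0909.
floor = 131.
k = max(1, 131) = 131.

131


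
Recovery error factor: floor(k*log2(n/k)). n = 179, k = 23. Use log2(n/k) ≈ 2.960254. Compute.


log2(n/k) = log2(179/23) ≈ 2.960254.
k*log2(n/k) ≈ 23*2.960254 = 68.085842.
floor(68.085842) = 68.

68


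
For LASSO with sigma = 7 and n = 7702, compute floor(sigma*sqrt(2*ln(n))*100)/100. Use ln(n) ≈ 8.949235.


ln(7702) ≈ 8.949235.
2*ln(n) ≈ 17.89847.
sqrt(2*ln(n)) ≈ sqrt(17.89847) ≈ 4.230658.
lambda ≈ 7*4.230658 = 29.614606.
floor(lambda*100)/100 = 29.61.

29.61


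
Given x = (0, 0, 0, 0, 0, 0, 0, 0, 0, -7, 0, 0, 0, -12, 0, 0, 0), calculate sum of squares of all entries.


Non-zero entries: [(9, -7), (13, -12)]
Squares: [49, 144]
||x||_2^2 = sum = 193.

193


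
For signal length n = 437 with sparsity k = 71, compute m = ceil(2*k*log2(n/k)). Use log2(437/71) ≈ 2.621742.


log2(n/k) = log2(437/71) ≈ 2.621742.
2*k*log2(n/k) ≈ 2*71*2.621742 = 372.287364.
m = ceil(372.287364) = 373.

373


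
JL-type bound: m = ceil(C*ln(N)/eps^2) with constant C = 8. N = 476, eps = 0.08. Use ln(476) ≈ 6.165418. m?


ln(476) ≈ 6.165418.
eps^2 = 0.08^2 = 0.0064.
C*ln(N)/eps^2 ≈ 8*6.165418/0.0064 ≈ 7706.7725.
m = ceil(7706.7725) = 7707.

7707


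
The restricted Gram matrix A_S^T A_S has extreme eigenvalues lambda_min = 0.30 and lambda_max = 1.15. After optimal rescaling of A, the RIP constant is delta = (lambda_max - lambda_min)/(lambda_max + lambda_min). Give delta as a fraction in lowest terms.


lambda_max - lambda_min = 1.15 - 0.30 = 0.85.
lambda_max + lambda_min = 1.15 + 0.30 = 1.45.
delta = 0.85/1.45 = 85/145 = 17/29.

17/29


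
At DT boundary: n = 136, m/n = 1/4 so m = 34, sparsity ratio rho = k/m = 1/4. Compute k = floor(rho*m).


m = 1/4*136 = 34.
rho = 1/4.
rho*m = 1/4*34 = 8.5.
k = floor(8.5) = 8.

8


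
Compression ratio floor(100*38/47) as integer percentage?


100*m/n = 100*38/47 ≈ 80.8511.
floor = 80.

80


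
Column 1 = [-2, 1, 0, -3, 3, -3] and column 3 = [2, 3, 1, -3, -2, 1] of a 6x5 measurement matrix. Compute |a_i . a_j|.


Inner product: -2*2 + 1*3 + 0*1 + -3*-3 + 3*-2 + -3*1
Products: [-4, 3, 0, 9, -6, -3]
Sum = -1.
|dot| = 1.

1


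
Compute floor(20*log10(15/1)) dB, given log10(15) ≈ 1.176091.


||x||/||e|| = 15/1 = 15.
log10(15) ≈ 1.176091.
20*log10(||x||/||e||) ≈ 20*1.176091 = 23.52182.
floor(23.52182) = 23.

23


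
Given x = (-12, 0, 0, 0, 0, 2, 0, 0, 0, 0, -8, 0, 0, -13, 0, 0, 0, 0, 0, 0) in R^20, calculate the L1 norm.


Non-zero entries: [(0, -12), (5, 2), (10, -8), (13, -13)]
Absolute values: [12, 2, 8, 13]
||x||_1 = sum = 35.

35


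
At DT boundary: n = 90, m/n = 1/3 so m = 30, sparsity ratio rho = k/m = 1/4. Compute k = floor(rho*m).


m = 1/3*90 = 30.
rho = 1/4.
rho*m = 1/4*30 = 7.5.
k = floor(7.5) = 7.

7


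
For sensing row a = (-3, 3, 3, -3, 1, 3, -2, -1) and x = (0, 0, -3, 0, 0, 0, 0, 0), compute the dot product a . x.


Non-zero terms: ['3*-3']
Products: [-9]
y = sum = -9.

-9


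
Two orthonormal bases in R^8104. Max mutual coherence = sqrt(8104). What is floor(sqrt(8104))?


90^2 = 8100 <= 8104 < 8281 = 91^2, so 90 <= sqrt(8104) < 91.
floor(sqrt(8104)) = 90.

90


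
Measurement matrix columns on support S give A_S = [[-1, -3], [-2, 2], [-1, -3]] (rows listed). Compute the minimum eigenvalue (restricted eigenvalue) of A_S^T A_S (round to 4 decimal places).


A_S^T A_S = [[6, 2], [2, 22]].
trace = 28.
det = 128.
disc = trace^2 - 4*det = 784 - 4*128 = 272.
sqrt(272) ≈ 16.492423.
lam_min = (28 - sqrt(272))/2 ≈ (28 - 16.492423)/2 = 5.7537885 ≈ 5.7538.

5.7538


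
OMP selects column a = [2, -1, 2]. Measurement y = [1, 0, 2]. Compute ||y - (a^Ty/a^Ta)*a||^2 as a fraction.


a^T a = 9.
a^T y = 6.
coeff = 6/9 = 2/3.
||r||^2 = 1.

1


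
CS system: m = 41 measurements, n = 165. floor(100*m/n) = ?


100*m/n = 100*41/165 ≈ 24.8485.
floor = 24.

24


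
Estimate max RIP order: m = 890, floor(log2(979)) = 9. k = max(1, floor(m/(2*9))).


floor(log2(979)) = 9.
2*9 = 18.
m/(2*floor(log2(n))) = 890/18 ≈ 49.4444.
floor = 49.
k = max(1, 49) = 49.

49


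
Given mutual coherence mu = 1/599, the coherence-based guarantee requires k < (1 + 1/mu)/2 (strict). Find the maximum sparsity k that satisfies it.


1/mu = 599.
1 + 1/mu = 600.
(1 + 1/mu)/2 = 300 is an integer and the inequality is strict, so k_max = 300 - 1 = 299.

299


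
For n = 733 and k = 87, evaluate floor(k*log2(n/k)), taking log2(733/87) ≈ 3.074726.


log2(n/k) = log2(733/87) ≈ 3.074726.
k*log2(n/k) ≈ 87*3.074726 = 267.501162.
floor(267.501162) = 267.

267


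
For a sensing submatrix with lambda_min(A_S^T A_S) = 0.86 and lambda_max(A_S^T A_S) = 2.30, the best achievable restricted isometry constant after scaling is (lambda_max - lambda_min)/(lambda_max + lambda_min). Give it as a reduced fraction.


lambda_max - lambda_min = 2.30 - 0.86 = 1.44.
lambda_max + lambda_min = 2.30 + 0.86 = 3.16.
delta = 1.44/3.16 = 144/316 = 36/79.

36/79


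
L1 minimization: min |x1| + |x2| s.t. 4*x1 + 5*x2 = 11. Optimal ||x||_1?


Axis intercepts:
  x1 = 11/4, x2 = 0: L1 = 11/4
  x1 = 0, x2 = 11/5: L1 = 11/5
x* = (0, 11/5)
||x*||_1 = 11/5.

11/5


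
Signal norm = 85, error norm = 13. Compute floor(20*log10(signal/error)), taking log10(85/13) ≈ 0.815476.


||x||/||e|| = 85/13.
log10(85/13) ≈ 0.815476.
20*log10(||x||/||e||) ≈ 20*0.815476 = 16.30952.
floor(16.30952) = 16.

16


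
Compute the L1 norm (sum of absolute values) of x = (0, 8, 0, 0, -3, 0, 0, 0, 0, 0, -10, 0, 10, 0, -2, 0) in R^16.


Non-zero entries: [(1, 8), (4, -3), (10, -10), (12, 10), (14, -2)]
Absolute values: [8, 3, 10, 10, 2]
||x||_1 = sum = 33.

33


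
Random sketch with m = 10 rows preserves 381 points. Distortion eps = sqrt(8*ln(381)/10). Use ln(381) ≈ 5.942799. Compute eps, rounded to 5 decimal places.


ln(381) ≈ 5.942799.
8*ln(N)/m ≈ 8*5.942799/10 ≈ 4.7542392.
eps = sqrt(4.7542392) ≈ 2.1804218 ≈ 2.18042.

2.18042


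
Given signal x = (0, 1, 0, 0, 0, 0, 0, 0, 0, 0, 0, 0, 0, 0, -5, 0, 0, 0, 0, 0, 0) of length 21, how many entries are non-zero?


Non-zero positions: [1, 14].
Sparsity = 2.

2


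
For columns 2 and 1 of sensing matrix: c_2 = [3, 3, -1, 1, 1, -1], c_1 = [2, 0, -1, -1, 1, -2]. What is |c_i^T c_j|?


Inner product: 3*2 + 3*0 + -1*-1 + 1*-1 + 1*1 + -1*-2
Products: [6, 0, 1, -1, 1, 2]
Sum = 9.
|dot| = 9.

9


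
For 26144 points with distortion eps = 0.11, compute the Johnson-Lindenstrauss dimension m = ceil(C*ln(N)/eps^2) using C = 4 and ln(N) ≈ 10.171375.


ln(26144) ≈ 10.171375.
eps^2 = 0.11^2 = 0.0121.
C*ln(N)/eps^2 ≈ 4*10.171375/0.0121 ≈ 3362.438.
m = ceil(3362.438) = 3363.

3363


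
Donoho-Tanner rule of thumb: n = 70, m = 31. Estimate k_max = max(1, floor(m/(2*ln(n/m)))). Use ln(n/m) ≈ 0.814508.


n/m = 70/31.
ln(n/m) ≈ 0.814508.
2*ln(n/m) ≈ 1.629016.
m/(2*ln(n/m)) ≈ 31/1.629016 ≈ 19.0299.
floor = 19.
k_max = max(1, 19) = 19.

19


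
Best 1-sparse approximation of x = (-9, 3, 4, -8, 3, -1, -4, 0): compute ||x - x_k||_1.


Sorted |x_i| descending: [9, 8, 4, 4, 3, 3, 1, 0]
Keep top 1: [9]
Tail entries: [8, 4, 4, 3, 3, 1, 0]
L1 error = sum of tail = 23.

23


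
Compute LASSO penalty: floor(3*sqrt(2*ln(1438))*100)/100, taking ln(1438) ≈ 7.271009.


ln(1438) ≈ 7.271009.
2*ln(n) ≈ 14.542018.
sqrt(2*ln(n)) ≈ sqrt(14.542018) ≈ 3.8134.
lambda ≈ 3*3.8134 = 11.4402.
floor(lambda*100)/100 = 11.44.

11.44


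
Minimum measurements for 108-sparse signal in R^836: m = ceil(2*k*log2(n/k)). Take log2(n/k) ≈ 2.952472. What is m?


log2(n/k) = log2(836/108) ≈ 2.952472.
2*k*log2(n/k) ≈ 2*108*2.952472 = 637.733952.
m = ceil(637.733952) = 638.

638


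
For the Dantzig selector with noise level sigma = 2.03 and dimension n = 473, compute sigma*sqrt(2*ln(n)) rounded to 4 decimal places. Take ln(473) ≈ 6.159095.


ln(473) ≈ 6.159095.
2*ln(n) ≈ 12.31819.
sqrt(2*ln(n)) ≈ sqrt(12.31819) ≈ 3.509728.
threshold ≈ 2.03*3.509728 = 7.12474784 ≈ 7.1247.

7.1247


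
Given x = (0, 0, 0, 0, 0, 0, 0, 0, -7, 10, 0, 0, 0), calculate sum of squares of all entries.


Non-zero entries: [(8, -7), (9, 10)]
Squares: [49, 100]
||x||_2^2 = sum = 149.

149


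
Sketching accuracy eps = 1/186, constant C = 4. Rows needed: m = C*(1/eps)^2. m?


1/eps = 186.
(1/eps)^2 = 34596.
m = 4*34596 = 138384.

138384


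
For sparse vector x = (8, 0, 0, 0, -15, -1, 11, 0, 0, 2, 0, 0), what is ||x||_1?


Non-zero entries: [(0, 8), (4, -15), (5, -1), (6, 11), (9, 2)]
Absolute values: [8, 15, 1, 11, 2]
||x||_1 = sum = 37.

37


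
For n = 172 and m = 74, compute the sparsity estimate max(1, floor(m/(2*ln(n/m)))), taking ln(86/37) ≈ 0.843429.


n/m = 172/74 = 86/37.
ln(n/m) ≈ 0.843429.
2*ln(n/m) ≈ 1.686858.
m/(2*ln(n/m)) ≈ 74/1.686858 ≈ 43.8685.
floor = 43.
k_max = max(1, 43) = 43.

43


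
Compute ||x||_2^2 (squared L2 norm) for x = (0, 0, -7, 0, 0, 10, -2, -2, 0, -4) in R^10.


Non-zero entries: [(2, -7), (5, 10), (6, -2), (7, -2), (9, -4)]
Squares: [49, 100, 4, 4, 16]
||x||_2^2 = sum = 173.

173


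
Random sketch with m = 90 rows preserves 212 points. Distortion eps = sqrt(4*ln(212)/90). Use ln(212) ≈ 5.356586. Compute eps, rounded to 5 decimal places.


ln(212) ≈ 5.356586.
4*ln(N)/m ≈ 4*5.356586/90 ≈ 0.23807049.
eps = sqrt(0.23807049) ≈ 0.4879247 ≈ 0.48792.

0.48792


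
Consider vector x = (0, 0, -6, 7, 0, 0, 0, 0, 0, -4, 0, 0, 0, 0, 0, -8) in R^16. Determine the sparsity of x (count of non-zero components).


Non-zero positions: [2, 3, 9, 15].
Sparsity = 4.

4


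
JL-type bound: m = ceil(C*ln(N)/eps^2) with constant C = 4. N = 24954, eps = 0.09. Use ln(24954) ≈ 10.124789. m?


ln(24954) ≈ 10.124789.
eps^2 = 0.09^2 = 0.0081.
C*ln(N)/eps^2 ≈ 4*10.124789/0.0081 ≈ 4999.8958.
m = ceil(4999.8958) = 5000.

5000


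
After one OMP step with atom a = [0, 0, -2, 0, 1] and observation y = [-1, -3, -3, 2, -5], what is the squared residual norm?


a^T a = 5.
a^T y = 1.
coeff = 1/5 = 1/5.
||r||^2 = 239/5.

239/5


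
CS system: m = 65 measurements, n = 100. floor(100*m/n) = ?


100*m/n = 100*65/100 ≈ 65.0.
floor = 65.

65


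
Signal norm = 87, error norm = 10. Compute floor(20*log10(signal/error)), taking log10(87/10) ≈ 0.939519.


||x||/||e|| = 87/10.
log10(87/10) ≈ 0.939519.
20*log10(||x||/||e||) ≈ 20*0.939519 = 18.79038.
floor(18.79038) = 18.

18


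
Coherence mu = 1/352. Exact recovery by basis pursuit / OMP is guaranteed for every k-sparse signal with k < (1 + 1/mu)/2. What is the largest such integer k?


1/mu = 352.
1 + 1/mu = 353.
(1 + 1/mu)/2 = 176.5 is not an integer, so k_max = floor(176.5) = 176.

176


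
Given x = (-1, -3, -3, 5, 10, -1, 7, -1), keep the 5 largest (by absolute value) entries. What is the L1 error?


Sorted |x_i| descending: [10, 7, 5, 3, 3, 1, 1, 1]
Keep top 5: [10, 7, 5, 3, 3]
Tail entries: [1, 1, 1]
L1 error = sum of tail = 3.

3


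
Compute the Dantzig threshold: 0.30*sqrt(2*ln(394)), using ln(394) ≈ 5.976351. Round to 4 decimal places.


ln(394) ≈ 5.976351.
2*ln(n) ≈ 11.952702.
sqrt(2*ln(n)) ≈ sqrt(11.952702) ≈ 3.457268.
threshold ≈ 0.30*3.457268 = 1.0371804 ≈ 1.0372.

1.0372


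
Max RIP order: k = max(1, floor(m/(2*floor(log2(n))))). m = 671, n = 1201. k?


floor(log2(1201)) = 10.
2*10 = 20.
m/(2*floor(log2(n))) = 671/20 ≈ 33.55.
floor = 33.
k = max(1, 33) = 33.

33


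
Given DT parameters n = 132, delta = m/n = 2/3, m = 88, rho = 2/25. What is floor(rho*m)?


m = 2/3*132 = 88.
rho = 2/25.
rho*m = 2/25*88 = 7.04.
k = floor(7.04) = 7.

7


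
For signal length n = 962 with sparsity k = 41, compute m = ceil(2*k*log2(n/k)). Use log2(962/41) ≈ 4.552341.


log2(n/k) = log2(962/41) ≈ 4.552341.
2*k*log2(n/k) ≈ 2*41*4.552341 = 373.291962.
m = ceil(373.291962) = 374.

374


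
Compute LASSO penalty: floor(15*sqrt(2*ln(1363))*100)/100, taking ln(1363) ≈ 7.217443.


ln(1363) ≈ 7.217443.
2*ln(n) ≈ 14.434886.
sqrt(2*ln(n)) ≈ sqrt(14.434886) ≈ 3.799327.
lambda ≈ 15*3.799327 = 56.989905.
floor(lambda*100)/100 = 56.98.

56.98


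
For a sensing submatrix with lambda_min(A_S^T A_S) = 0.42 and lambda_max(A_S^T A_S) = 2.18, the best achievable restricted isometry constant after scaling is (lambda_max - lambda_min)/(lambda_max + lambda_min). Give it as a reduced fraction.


lambda_max - lambda_min = 2.18 - 0.42 = 1.76.
lambda_max + lambda_min = 2.18 + 0.42 = 2.60.
delta = 1.76/2.60 = 176/260 = 44/65.

44/65


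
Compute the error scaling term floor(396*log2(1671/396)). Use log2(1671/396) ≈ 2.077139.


log2(n/k) = log2(1671/396) ≈ 2.077139.
k*log2(n/k) ≈ 396*2.077139 = 822.547044.
floor(822.547044) = 822.

822


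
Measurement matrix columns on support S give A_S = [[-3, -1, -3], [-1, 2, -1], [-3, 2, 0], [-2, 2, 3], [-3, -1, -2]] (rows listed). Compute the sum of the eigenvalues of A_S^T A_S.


Sum of eigenvalues of A_S^T A_S = trace(A_S^T A_S) = sum of squared column norms of A_S.
A_S^T A_S diagonal: [32, 14, 23].
trace = 32 + 14 + 23 = 69.

69


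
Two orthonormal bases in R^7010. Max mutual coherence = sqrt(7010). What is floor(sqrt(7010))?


83^2 = 6889 <= 7010 < 7056 = 84^2, so 83 <= sqrt(7010) < 84.
floor(sqrt(7010)) = 83.

83


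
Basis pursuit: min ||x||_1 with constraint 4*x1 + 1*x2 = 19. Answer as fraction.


Axis intercepts:
  x1 = 19/4, x2 = 0: L1 = 19/4
  x1 = 0, x2 = 19: L1 = 19
x* = (19/4, 0)
||x*||_1 = 19/4.

19/4


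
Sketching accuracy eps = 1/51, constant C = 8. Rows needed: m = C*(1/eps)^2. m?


1/eps = 51.
(1/eps)^2 = 2601.
m = 8*2601 = 20808.

20808


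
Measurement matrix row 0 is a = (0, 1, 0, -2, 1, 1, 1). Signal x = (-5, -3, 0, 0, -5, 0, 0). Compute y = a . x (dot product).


Non-zero terms: ['0*-5', '1*-3', '1*-5']
Products: [0, -3, -5]
y = sum = -8.

-8


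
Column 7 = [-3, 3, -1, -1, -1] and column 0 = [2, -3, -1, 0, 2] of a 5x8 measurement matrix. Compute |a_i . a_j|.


Inner product: -3*2 + 3*-3 + -1*-1 + -1*0 + -1*2
Products: [-6, -9, 1, 0, -2]
Sum = -16.
|dot| = 16.

16


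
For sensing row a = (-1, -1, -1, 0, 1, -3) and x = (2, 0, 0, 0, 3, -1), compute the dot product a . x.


Non-zero terms: ['-1*2', '1*3', '-3*-1']
Products: [-2, 3, 3]
y = sum = 4.

4


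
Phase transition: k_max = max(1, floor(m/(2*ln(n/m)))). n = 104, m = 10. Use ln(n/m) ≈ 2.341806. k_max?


n/m = 104/10 = 52/5.
ln(n/m) ≈ 2.341806.
2*ln(n/m) ≈ 4.683612.
m/(2*ln(n/m)) ≈ 10/4.683612 ≈ 2.1351.
floor = 2.
k_max = max(1, 2) = 2.

2


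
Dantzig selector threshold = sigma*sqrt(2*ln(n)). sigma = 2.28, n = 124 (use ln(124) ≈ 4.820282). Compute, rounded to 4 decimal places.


ln(124) ≈ 4.820282.
2*ln(n) ≈ 9.640564.
sqrt(2*ln(n)) ≈ sqrt(9.640564) ≈ 3.104926.
threshold ≈ 2.28*3.104926 = 7.07923128 ≈ 7.0792.

7.0792


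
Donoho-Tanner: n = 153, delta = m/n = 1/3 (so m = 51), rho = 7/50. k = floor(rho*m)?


m = 1/3*153 = 51.
rho = 7/50.
rho*m = 7/50*51 = 7.14.
k = floor(7.14) = 7.

7


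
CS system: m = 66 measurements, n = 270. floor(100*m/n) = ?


100*m/n = 100*66/270 ≈ 24.4444.
floor = 24.

24


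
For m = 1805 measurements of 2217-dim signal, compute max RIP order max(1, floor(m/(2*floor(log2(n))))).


floor(log2(2217)) = 11.
2*11 = 22.
m/(2*floor(log2(n))) = 1805/22 ≈ 82.0455.
floor = 82.
k = max(1, 82) = 82.

82


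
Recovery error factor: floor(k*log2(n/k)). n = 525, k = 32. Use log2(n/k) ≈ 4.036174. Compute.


log2(n/k) = log2(525/32) ≈ 4.036174.
k*log2(n/k) ≈ 32*4.036174 = 129.157568.
floor(129.157568) = 129.

129


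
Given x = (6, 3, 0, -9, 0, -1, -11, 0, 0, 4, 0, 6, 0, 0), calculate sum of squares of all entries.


Non-zero entries: [(0, 6), (1, 3), (3, -9), (5, -1), (6, -11), (9, 4), (11, 6)]
Squares: [36, 9, 81, 1, 121, 16, 36]
||x||_2^2 = sum = 300.

300


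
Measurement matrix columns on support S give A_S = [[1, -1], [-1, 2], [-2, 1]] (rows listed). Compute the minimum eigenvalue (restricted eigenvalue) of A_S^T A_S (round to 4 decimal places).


A_S^T A_S = [[6, -5], [-5, 6]].
trace = 12.
det = 11.
disc = trace^2 - 4*det = 144 - 4*11 = 100.
sqrt(100) = 10.
lam_min = (12 - 10)/2 = 1 = 1.0000.

1.0000


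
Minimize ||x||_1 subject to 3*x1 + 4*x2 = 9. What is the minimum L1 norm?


Axis intercepts:
  x1 = 3, x2 = 0: L1 = 3
  x1 = 0, x2 = 9/4: L1 = 9/4
x* = (0, 9/4)
||x*||_1 = 9/4.

9/4


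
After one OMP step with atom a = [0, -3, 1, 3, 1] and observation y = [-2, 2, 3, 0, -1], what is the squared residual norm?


a^T a = 20.
a^T y = -4.
coeff = -4/20 = -1/5.
||r||^2 = 86/5.

86/5


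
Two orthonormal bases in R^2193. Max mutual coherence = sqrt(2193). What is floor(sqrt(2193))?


46^2 = 2116 <= 2193 < 2209 = 47^2, so 46 <= sqrt(2193) < 47.
floor(sqrt(2193)) = 46.

46


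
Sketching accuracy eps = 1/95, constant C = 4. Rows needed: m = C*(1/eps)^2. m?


1/eps = 95.
(1/eps)^2 = 9025.
m = 4*9025 = 36100.

36100


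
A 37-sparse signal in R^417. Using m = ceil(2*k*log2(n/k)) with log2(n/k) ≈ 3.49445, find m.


log2(n/k) = log2(417/37) ≈ 3.49445.
2*k*log2(n/k) ≈ 2*37*3.49445 = 258.5893.
m = ceil(258.5893) = 259.

259


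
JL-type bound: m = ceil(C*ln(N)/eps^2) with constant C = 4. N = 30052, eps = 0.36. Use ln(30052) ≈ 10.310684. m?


ln(30052) ≈ 10.310684.
eps^2 = 0.36^2 = 0.1296.
C*ln(N)/eps^2 ≈ 4*10.310684/0.1296 ≈ 318.231.
m = ceil(318.231) = 319.

319


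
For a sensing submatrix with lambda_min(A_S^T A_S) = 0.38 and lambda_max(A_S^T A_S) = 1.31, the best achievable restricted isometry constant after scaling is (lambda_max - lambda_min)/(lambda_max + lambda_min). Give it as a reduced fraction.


lambda_max - lambda_min = 1.31 - 0.38 = 0.93.
lambda_max + lambda_min = 1.31 + 0.38 = 1.69.
delta = 0.93/1.69 = 93/169.

93/169


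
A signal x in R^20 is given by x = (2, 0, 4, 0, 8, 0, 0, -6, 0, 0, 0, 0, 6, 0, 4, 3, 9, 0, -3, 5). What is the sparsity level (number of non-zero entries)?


Non-zero positions: [0, 2, 4, 7, 12, 14, 15, 16, 18, 19].
Sparsity = 10.

10


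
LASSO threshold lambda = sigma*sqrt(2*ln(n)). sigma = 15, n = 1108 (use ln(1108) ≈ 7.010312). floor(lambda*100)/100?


ln(1108) ≈ 7.010312.
2*ln(n) ≈ 14.020624.
sqrt(2*ln(n)) ≈ sqrt(14.020624) ≈ 3.744412.
lambda ≈ 15*3.744412 = 56.16618.
floor(lambda*100)/100 = 56.16.

56.16


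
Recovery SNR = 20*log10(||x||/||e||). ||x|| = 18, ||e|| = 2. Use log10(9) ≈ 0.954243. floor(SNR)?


||x||/||e|| = 18/2 = 9.
log10(9) ≈ 0.954243.
20*log10(||x||/||e||) ≈ 20*0.954243 = 19.08486.
floor(19.08486) = 19.

19


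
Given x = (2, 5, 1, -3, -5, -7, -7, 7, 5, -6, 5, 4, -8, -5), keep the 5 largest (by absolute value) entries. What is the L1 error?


Sorted |x_i| descending: [8, 7, 7, 7, 6, 5, 5, 5, 5, 5, 4, 3, 2, 1]
Keep top 5: [8, 7, 7, 7, 6]
Tail entries: [5, 5, 5, 5, 5, 4, 3, 2, 1]
L1 error = sum of tail = 35.

35


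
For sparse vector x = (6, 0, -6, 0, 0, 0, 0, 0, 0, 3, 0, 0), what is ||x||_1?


Non-zero entries: [(0, 6), (2, -6), (9, 3)]
Absolute values: [6, 6, 3]
||x||_1 = sum = 15.

15


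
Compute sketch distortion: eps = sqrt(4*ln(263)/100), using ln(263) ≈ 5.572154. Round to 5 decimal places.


ln(263) ≈ 5.572154.
4*ln(N)/m ≈ 4*5.572154/100 ≈ 0.22288616.
eps = sqrt(0.22288616) ≈ 0.4721082 ≈ 0.47211.

0.47211


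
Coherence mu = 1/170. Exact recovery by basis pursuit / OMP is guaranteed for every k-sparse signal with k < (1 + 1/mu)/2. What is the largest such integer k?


1/mu = 170.
1 + 1/mu = 171.
(1 + 1/mu)/2 = 85.5 is not an integer, so k_max = floor(85.5) = 85.

85


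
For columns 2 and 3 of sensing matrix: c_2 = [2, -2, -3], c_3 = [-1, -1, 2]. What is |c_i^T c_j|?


Inner product: 2*-1 + -2*-1 + -3*2
Products: [-2, 2, -6]
Sum = -6.
|dot| = 6.

6


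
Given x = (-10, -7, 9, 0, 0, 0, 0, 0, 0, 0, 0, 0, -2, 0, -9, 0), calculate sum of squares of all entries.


Non-zero entries: [(0, -10), (1, -7), (2, 9), (12, -2), (14, -9)]
Squares: [100, 49, 81, 4, 81]
||x||_2^2 = sum = 315.

315


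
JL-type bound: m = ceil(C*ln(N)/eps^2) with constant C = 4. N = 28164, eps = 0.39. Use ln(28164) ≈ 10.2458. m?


ln(28164) ≈ 10.2458.
eps^2 = 0.39^2 = 0.1521.
C*ln(N)/eps^2 ≈ 4*10.2458/0.1521 ≈ 269.449.
m = ceil(269.449) = 270.

270


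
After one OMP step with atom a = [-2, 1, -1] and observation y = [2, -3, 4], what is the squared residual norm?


a^T a = 6.
a^T y = -11.
coeff = -11/6 = -11/6.
||r||^2 = 53/6.

53/6


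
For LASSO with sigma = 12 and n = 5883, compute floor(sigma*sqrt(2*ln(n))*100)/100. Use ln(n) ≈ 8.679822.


ln(5883) ≈ 8.679822.
2*ln(n) ≈ 17.359644.
sqrt(2*ln(n)) ≈ sqrt(17.359644) ≈ 4.166491.
lambda ≈ 12*4.166491 = 49.997892.
floor(lambda*100)/100 = 49.99.

49.99


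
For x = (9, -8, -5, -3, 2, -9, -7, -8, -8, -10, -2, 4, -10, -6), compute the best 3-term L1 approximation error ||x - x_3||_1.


Sorted |x_i| descending: [10, 10, 9, 9, 8, 8, 8, 7, 6, 5, 4, 3, 2, 2]
Keep top 3: [10, 10, 9]
Tail entries: [9, 8, 8, 8, 7, 6, 5, 4, 3, 2, 2]
L1 error = sum of tail = 62.

62


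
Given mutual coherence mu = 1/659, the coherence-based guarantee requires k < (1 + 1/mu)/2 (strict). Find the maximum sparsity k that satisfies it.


1/mu = 659.
1 + 1/mu = 660.
(1 + 1/mu)/2 = 330 is an integer and the inequality is strict, so k_max = 330 - 1 = 329.

329


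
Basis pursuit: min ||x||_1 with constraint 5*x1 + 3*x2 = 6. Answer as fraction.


Axis intercepts:
  x1 = 6/5, x2 = 0: L1 = 6/5
  x1 = 0, x2 = 2: L1 = 2
x* = (6/5, 0)
||x*||_1 = 6/5.

6/5


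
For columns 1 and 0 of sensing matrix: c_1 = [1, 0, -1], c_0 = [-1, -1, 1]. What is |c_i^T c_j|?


Inner product: 1*-1 + 0*-1 + -1*1
Products: [-1, 0, -1]
Sum = -2.
|dot| = 2.

2


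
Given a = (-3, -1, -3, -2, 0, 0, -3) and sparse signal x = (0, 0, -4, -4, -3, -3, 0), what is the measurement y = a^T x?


Non-zero terms: ['-3*-4', '-2*-4', '0*-3', '0*-3']
Products: [12, 8, 0, 0]
y = sum = 20.

20


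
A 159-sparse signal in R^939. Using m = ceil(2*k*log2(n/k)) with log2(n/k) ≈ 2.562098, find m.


log2(n/k) = log2(939/159) ≈ 2.562098.
2*k*log2(n/k) ≈ 2*159*2.562098 = 814.747164.
m = ceil(814.747164) = 815.

815


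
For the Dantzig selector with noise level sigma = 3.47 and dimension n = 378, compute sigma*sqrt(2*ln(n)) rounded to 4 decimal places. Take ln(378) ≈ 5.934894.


ln(378) ≈ 5.934894.
2*ln(n) ≈ 11.869788.
sqrt(2*ln(n)) ≈ sqrt(11.869788) ≈ 3.445256.
threshold ≈ 3.47*3.445256 = 11.95503832 ≈ 11.9550.

11.9550


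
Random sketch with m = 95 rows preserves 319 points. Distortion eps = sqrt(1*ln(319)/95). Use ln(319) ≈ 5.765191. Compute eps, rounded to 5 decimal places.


ln(319) ≈ 5.765191.
1*ln(N)/m ≈ 1*5.765191/95 ≈ 0.06068622.
eps = sqrt(0.06068622) ≈ 0.2463457 ≈ 0.24635.

0.24635


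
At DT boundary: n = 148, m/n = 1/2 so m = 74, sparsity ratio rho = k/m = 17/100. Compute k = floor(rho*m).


m = 1/2*148 = 74.
rho = 17/100.
rho*m = 17/100*74 = 12.58.
k = floor(12.58) = 12.

12


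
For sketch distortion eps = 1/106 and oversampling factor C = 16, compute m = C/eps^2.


1/eps = 106.
(1/eps)^2 = 11236.
m = 16*11236 = 179776.

179776


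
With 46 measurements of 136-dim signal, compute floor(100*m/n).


100*m/n = 100*46/136 ≈ 33.8235.
floor = 33.

33


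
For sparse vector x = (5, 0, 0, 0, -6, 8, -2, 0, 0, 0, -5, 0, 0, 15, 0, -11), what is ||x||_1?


Non-zero entries: [(0, 5), (4, -6), (5, 8), (6, -2), (10, -5), (13, 15), (15, -11)]
Absolute values: [5, 6, 8, 2, 5, 15, 11]
||x||_1 = sum = 52.

52


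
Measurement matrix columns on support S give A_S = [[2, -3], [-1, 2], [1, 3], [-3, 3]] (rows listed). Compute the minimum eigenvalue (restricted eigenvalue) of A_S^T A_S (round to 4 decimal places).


A_S^T A_S = [[15, -14], [-14, 31]].
trace = 46.
det = 269.
disc = trace^2 - 4*det = 2116 - 4*269 = 1040.
sqrt(1040) ≈ 32.249031.
lam_min = (46 - sqrt(1040))/2 ≈ (46 - 32.249031)/2 = 6.8754845 ≈ 6.8755.

6.8755


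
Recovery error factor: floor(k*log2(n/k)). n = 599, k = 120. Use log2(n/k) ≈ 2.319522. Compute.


log2(n/k) = log2(599/120) ≈ 2.319522.
k*log2(n/k) ≈ 120*2.319522 = 278.34264.
floor(278.34264) = 278.

278


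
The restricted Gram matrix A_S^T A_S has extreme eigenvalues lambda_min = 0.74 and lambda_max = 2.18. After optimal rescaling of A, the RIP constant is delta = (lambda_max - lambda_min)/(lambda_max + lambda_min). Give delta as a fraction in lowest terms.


lambda_max - lambda_min = 2.18 - 0.74 = 1.44.
lambda_max + lambda_min = 2.18 + 0.74 = 2.92.
delta = 1.44/2.92 = 144/292 = 36/73.

36/73


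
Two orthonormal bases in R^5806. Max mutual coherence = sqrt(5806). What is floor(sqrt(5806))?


76^2 = 5776 <= 5806 < 5929 = 77^2, so 76 <= sqrt(5806) < 77.
floor(sqrt(5806)) = 76.

76


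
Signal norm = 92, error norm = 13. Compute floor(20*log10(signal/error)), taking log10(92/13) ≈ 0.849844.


||x||/||e|| = 92/13.
log10(92/13) ≈ 0.849844.
20*log10(||x||/||e||) ≈ 20*0.849844 = 16.99688.
floor(16.99688) = 16.

16


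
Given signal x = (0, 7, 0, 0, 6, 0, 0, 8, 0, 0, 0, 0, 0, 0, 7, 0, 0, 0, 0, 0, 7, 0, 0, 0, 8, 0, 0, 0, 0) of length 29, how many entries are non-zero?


Non-zero positions: [1, 4, 7, 14, 20, 24].
Sparsity = 6.

6


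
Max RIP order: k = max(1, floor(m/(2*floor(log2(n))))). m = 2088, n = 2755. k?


floor(log2(2755)) = 11.
2*11 = 22.
m/(2*floor(log2(n))) = 2088/22 ≈ 94.9091.
floor = 94.
k = max(1, 94) = 94.

94


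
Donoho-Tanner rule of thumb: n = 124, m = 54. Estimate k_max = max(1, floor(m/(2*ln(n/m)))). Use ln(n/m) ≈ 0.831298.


n/m = 124/54 = 62/27.
ln(n/m) ≈ 0.831298.
2*ln(n/m) ≈ 1.662596.
m/(2*ln(n/m)) ≈ 54/1.662596 ≈ 32.4793.
floor = 32.
k_max = max(1, 32) = 32.

32


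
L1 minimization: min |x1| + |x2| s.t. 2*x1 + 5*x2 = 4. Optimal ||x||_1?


Axis intercepts:
  x1 = 2, x2 = 0: L1 = 2
  x1 = 0, x2 = 4/5: L1 = 4/5
x* = (0, 4/5)
||x*||_1 = 4/5.

4/5


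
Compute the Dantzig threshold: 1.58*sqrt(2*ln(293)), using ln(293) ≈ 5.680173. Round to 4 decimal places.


ln(293) ≈ 5.680173.
2*ln(n) ≈ 11.360346.
sqrt(2*ln(n)) ≈ sqrt(11.360346) ≈ 3.370511.
threshold ≈ 1.58*3.370511 = 5.32540738 ≈ 5.3254.

5.3254


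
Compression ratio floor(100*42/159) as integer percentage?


100*m/n = 100*42/159 ≈ 26.4151.
floor = 26.

26


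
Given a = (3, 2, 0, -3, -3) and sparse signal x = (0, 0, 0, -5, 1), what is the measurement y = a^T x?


Non-zero terms: ['-3*-5', '-3*1']
Products: [15, -3]
y = sum = 12.

12


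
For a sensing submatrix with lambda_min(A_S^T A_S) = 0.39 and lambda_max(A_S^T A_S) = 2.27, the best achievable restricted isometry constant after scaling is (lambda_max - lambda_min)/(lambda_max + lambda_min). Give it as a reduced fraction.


lambda_max - lambda_min = 2.27 - 0.39 = 1.88.
lambda_max + lambda_min = 2.27 + 0.39 = 2.66.
delta = 1.88/2.66 = 188/266 = 94/133.

94/133


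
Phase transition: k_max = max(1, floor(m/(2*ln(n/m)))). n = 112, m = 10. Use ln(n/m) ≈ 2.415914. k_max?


n/m = 112/10 = 56/5.
ln(n/m) ≈ 2.415914.
2*ln(n/m) ≈ 4.831828.
m/(2*ln(n/m)) ≈ 10/4.831828 ≈ 2.0696.
floor = 2.
k_max = max(1, 2) = 2.

2


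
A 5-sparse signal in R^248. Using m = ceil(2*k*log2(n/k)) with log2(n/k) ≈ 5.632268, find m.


log2(n/k) = log2(248/5) ≈ 5.632268.
2*k*log2(n/k) ≈ 2*5*5.632268 = 56.32268.
m = ceil(56.32268) = 57.

57


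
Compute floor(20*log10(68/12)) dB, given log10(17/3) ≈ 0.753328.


||x||/||e|| = 68/12 = 17/3.
log10(17/3) ≈ 0.753328.
20*log10(||x||/||e||) ≈ 20*0.753328 = 15.06656.
floor(15.06656) = 15.

15


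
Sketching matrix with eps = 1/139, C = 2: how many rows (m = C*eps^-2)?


1/eps = 139.
(1/eps)^2 = 19321.
m = 2*19321 = 38642.

38642


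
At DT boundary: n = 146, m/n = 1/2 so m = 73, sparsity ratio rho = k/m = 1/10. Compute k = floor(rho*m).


m = 1/2*146 = 73.
rho = 1/10.
rho*m = 1/10*73 = 7.3.
k = floor(7.3) = 7.

7


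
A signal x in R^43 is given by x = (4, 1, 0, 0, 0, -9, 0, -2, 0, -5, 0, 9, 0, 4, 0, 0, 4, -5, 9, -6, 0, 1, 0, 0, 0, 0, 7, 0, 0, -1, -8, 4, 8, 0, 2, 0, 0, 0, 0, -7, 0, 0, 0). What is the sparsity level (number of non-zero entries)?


Non-zero positions: [0, 1, 5, 7, 9, 11, 13, 16, 17, 18, 19, 21, 26, 29, 30, 31, 32, 34, 39].
Sparsity = 19.

19


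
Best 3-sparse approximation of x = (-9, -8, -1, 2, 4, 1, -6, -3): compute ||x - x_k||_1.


Sorted |x_i| descending: [9, 8, 6, 4, 3, 2, 1, 1]
Keep top 3: [9, 8, 6]
Tail entries: [4, 3, 2, 1, 1]
L1 error = sum of tail = 11.

11


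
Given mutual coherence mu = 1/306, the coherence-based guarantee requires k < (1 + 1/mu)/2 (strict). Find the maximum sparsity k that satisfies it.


1/mu = 306.
1 + 1/mu = 307.
(1 + 1/mu)/2 = 153.5 is not an integer, so k_max = floor(153.5) = 153.

153


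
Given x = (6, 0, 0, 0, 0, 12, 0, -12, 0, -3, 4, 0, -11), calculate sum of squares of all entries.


Non-zero entries: [(0, 6), (5, 12), (7, -12), (9, -3), (10, 4), (12, -11)]
Squares: [36, 144, 144, 9, 16, 121]
||x||_2^2 = sum = 470.

470


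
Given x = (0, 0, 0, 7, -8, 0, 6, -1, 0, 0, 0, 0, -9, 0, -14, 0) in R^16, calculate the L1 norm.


Non-zero entries: [(3, 7), (4, -8), (6, 6), (7, -1), (12, -9), (14, -14)]
Absolute values: [7, 8, 6, 1, 9, 14]
||x||_1 = sum = 45.

45


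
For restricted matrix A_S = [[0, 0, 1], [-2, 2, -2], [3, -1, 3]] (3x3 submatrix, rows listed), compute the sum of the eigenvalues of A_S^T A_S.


Sum of eigenvalues of A_S^T A_S = trace(A_S^T A_S) = sum of squared column norms of A_S.
A_S^T A_S diagonal: [13, 5, 14].
trace = 13 + 5 + 14 = 32.

32


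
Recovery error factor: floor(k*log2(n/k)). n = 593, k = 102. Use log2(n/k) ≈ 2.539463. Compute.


log2(n/k) = log2(593/102) ≈ 2.539463.
k*log2(n/k) ≈ 102*2.539463 = 259.025226.
floor(259.025226) = 259.

259


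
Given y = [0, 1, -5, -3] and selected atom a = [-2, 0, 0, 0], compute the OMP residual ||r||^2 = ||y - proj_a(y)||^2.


a^T a = 4.
a^T y = 0.
coeff = 0/4 = 0.
||r||^2 = 35.

35


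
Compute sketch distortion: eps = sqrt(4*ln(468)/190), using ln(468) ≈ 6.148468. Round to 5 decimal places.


ln(468) ≈ 6.148468.
4*ln(N)/m ≈ 4*6.148468/190 ≈ 0.12944143.
eps = sqrt(0.12944143) ≈ 0.3597797 ≈ 0.35978.

0.35978


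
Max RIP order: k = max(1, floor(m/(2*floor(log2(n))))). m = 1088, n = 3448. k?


floor(log2(3448)) = 11.
2*11 = 22.
m/(2*floor(log2(n))) = 1088/22 ≈ 49.4545.
floor = 49.
k = max(1, 49) = 49.

49


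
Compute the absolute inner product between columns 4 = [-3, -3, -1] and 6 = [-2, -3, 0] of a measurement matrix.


Inner product: -3*-2 + -3*-3 + -1*0
Products: [6, 9, 0]
Sum = 15.
|dot| = 15.

15


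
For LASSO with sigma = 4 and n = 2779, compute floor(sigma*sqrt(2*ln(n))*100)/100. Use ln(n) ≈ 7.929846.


ln(2779) ≈ 7.929846.
2*ln(n) ≈ 15.859692.
sqrt(2*ln(n)) ≈ sqrt(15.859692) ≈ 3.982423.
lambda ≈ 4*3.982423 = 15.929692.
floor(lambda*100)/100 = 15.92.

15.92


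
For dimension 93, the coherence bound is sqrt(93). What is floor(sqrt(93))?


9^2 = 81 <= 93 < 100 = 10^2, so 9 <= sqrt(93) < 10.
floor(sqrt(93)) = 9.

9


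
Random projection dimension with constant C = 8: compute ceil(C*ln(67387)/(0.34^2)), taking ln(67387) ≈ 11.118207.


ln(67387) ≈ 11.118207.
eps^2 = 0.34^2 = 0.1156.
C*ln(N)/eps^2 ≈ 8*11.118207/0.1156 ≈ 769.4261.
m = ceil(769.4261) = 770.

770


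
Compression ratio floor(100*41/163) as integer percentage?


100*m/n = 100*41/163 ≈ 25.1534.
floor = 25.

25


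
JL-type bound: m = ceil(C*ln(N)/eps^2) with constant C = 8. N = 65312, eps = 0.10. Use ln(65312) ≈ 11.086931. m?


ln(65312) ≈ 11.086931.
eps^2 = 0.10^2 = 0.01.
C*ln(N)/eps^2 ≈ 8*11.086931/0.01 ≈ 8869.5448.
m = ceil(8869.5448) = 8870.

8870


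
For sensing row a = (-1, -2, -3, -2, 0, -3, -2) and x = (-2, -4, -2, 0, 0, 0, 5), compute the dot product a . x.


Non-zero terms: ['-1*-2', '-2*-4', '-3*-2', '-2*5']
Products: [2, 8, 6, -10]
y = sum = 6.

6


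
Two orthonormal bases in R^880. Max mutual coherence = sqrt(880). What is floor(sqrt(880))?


29^2 = 841 <= 880 < 900 = 30^2, so 29 <= sqrt(880) < 30.
floor(sqrt(880)) = 29.

29


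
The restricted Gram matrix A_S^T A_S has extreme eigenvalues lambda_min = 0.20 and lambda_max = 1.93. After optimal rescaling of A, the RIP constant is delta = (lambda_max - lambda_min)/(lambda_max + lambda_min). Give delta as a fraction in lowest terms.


lambda_max - lambda_min = 1.93 - 0.20 = 1.73.
lambda_max + lambda_min = 1.93 + 0.20 = 2.13.
delta = 1.73/2.13 = 173/213.

173/213


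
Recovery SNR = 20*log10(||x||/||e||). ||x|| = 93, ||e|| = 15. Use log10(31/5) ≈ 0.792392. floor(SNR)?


||x||/||e|| = 93/15 = 31/5.
log10(31/5) ≈ 0.792392.
20*log10(||x||/||e||) ≈ 20*0.792392 = 15.84784.
floor(15.84784) = 15.

15


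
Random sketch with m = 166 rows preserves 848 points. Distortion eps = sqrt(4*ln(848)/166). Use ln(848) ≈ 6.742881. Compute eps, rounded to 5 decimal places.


ln(848) ≈ 6.742881.
4*ln(N)/m ≈ 4*6.742881/166 ≈ 0.16247906.
eps = sqrt(0.16247906) ≈ 0.4030869 ≈ 0.40309.

0.40309


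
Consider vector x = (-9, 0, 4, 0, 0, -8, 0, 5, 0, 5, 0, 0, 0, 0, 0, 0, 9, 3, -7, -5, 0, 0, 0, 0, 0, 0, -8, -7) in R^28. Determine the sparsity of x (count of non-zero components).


Non-zero positions: [0, 2, 5, 7, 9, 16, 17, 18, 19, 26, 27].
Sparsity = 11.

11


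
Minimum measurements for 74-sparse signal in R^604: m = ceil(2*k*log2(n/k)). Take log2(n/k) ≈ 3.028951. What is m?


log2(n/k) = log2(604/74) ≈ 3.028951.
2*k*log2(n/k) ≈ 2*74*3.028951 = 448.284748.
m = ceil(448.284748) = 449.

449


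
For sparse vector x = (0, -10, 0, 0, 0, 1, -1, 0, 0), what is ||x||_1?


Non-zero entries: [(1, -10), (5, 1), (6, -1)]
Absolute values: [10, 1, 1]
||x||_1 = sum = 12.

12


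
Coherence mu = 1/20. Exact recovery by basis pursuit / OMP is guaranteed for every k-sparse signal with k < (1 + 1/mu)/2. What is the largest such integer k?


1/mu = 20.
1 + 1/mu = 21.
(1 + 1/mu)/2 = 10.5 is not an integer, so k_max = floor(10.5) = 10.

10


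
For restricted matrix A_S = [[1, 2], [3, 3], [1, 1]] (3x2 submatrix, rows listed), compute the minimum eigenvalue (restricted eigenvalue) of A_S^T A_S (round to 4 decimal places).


A_S^T A_S = [[11, 12], [12, 14]].
trace = 25.
det = 10.
disc = trace^2 - 4*det = 625 - 4*10 = 585.
sqrt(585) ≈ 24.186773.
lam_min = (25 - sqrt(585))/2 ≈ (25 - 24.186773)/2 = 0.4066135 ≈ 0.4066.

0.4066


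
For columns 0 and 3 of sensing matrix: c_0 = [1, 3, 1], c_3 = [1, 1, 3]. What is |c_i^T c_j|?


Inner product: 1*1 + 3*1 + 1*3
Products: [1, 3, 3]
Sum = 7.
|dot| = 7.

7
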